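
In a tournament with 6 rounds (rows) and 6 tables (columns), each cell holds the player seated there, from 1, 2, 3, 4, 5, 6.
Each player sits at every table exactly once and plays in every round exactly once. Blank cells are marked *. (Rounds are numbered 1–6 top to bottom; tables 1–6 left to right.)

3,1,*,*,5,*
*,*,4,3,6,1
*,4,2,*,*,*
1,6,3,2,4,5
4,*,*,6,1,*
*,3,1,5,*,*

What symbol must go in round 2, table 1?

2

Round 1, table 3: round 1 has {1, 3, 5} and table 3 has {1, 2, 3, 4}, leaving only 6.
Round 1, table 4: round 1 has {1, 3, 5, 6} and table 4 has {2, 3, 5, 6}, leaving only 4.
Round 1, table 6: round 1 has {1, 3, 4, 5, 6} and table 6 has {1, 5}, leaving only 2.
Round 3, table 4: round 3 has {2, 4} and table 4 has {2, 3, 4, 5, 6}, leaving only 1.
Round 3, table 5: round 3 has {1, 2, 4} and table 5 has {1, 4, 5, 6}, leaving only 3.
Round 3, table 6: round 3 has {1, 2, 3, 4} and table 6 has {1, 2, 5}, leaving only 6.
Round 3, table 1: round 3 has {1, 2, 3, 4, 6} and table 1 has {1, 3, 4}, leaving only 5.
Round 2 already has {1, 3, 4, 6} and table 1 already has {1, 3, 4, 5}, so round 2, table 1 must be 2.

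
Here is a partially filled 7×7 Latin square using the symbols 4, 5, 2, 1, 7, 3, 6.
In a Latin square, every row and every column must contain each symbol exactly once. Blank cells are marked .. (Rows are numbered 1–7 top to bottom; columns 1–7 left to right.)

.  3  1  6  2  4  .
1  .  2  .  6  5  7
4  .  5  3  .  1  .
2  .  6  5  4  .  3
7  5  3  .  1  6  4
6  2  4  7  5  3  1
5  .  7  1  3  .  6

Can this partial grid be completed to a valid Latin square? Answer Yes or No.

Row 1, column 1: row 1 together with column 1 already contain {4, 5, 2, 1, 7, 3, 6} — every symbol — so nothing can go there. The grid has no valid completion.

No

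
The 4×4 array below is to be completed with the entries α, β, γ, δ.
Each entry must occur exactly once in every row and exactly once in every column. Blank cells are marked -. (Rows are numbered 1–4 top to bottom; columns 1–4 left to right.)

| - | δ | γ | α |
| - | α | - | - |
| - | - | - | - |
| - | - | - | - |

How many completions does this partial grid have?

8

Row 1, column 1: eliminating its row and column leaves {β}.
Row 2, column 1: eliminating its row and column leaves {β, γ, δ}.
Row 2, column 3: eliminating its row and column leaves {β, δ}.
Row 2, column 4: eliminating its row and column leaves {β, γ, δ}.
Row 3, column 1: eliminating its row and column leaves {α, β, γ, δ}.
Row 3, column 2: eliminating its row and column leaves {β, γ}.
Row 3, column 3: eliminating its row and column leaves {α, β, δ}.
Row 3, column 4: eliminating its row and column leaves {β, γ, δ}.
Row 4, column 1: eliminating its row and column leaves {α, β, γ, δ}.
Row 4, column 2: eliminating its row and column leaves {β, γ}.
Row 4, column 3: eliminating its row and column leaves {α, β, δ}.
Row 4, column 4: eliminating its row and column leaves {β, γ, δ}.
Enumerating the assignments across these blanks that avoid any row or column repeat gives 8 completions.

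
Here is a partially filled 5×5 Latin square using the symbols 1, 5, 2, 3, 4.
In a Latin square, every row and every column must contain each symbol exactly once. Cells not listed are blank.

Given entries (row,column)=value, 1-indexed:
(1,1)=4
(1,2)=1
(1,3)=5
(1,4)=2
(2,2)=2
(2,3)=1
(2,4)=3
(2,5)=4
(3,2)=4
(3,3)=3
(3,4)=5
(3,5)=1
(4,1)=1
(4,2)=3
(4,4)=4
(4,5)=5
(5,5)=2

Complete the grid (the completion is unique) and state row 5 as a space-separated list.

Row 5, column 2: row 5 has {2} and column 2 has {1, 2, 3, 4}, leaving only 5.
Row 5, column 1: row 5 has {5, 2} and column 1 has {1, 4}, leaving only 3.
Row 5, column 3: row 5 has {5, 2, 3} and column 3 has {1, 5, 3}, leaving only 4.
Row 5, column 4: row 5 has {5, 2, 3, 4} and column 4 has {5, 2, 3, 4}, leaving only 1.
So row 5 reads: 3 5 4 1 2.

3 5 4 1 2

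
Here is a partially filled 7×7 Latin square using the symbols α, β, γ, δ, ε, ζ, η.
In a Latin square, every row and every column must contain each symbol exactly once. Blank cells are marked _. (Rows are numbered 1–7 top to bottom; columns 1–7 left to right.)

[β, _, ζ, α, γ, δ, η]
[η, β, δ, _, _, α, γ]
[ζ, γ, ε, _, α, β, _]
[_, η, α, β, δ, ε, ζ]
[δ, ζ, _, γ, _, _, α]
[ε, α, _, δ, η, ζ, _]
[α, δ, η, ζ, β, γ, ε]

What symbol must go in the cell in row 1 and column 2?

Row 1 already has {α, β, γ, δ, ζ, η} and column 2 already has {α, β, γ, δ, ζ, η}, so row 1, column 2 must be ε.

ε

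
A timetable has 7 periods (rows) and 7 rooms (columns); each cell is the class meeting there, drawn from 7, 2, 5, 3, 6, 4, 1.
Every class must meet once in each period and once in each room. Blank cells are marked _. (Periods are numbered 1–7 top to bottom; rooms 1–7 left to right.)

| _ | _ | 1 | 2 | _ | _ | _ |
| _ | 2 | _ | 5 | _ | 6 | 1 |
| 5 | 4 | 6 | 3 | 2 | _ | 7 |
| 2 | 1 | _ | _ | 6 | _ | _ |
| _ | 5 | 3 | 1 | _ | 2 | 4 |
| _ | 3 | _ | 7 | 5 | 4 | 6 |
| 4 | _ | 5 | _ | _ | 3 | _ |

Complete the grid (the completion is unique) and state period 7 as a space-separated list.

Period 7, room 4: period 7 has {5, 3, 4} and room 4 has {7, 2, 5, 3, 1}, leaving only 6.
Period 7, room 2: period 7 has {5, 3, 6, 4} and room 2 has {2, 5, 3, 4, 1}, leaving only 7.
Period 7, room 5: period 7 has {7, 5, 3, 6, 4} and room 5 has {2, 5, 6}, leaving only 1.
Period 7, room 7: period 7 has {7, 5, 3, 6, 4, 1} and room 7 has {7, 6, 4, 1}, leaving only 2.
So period 7 reads: 4 7 5 6 1 3 2.

4 7 5 6 1 3 2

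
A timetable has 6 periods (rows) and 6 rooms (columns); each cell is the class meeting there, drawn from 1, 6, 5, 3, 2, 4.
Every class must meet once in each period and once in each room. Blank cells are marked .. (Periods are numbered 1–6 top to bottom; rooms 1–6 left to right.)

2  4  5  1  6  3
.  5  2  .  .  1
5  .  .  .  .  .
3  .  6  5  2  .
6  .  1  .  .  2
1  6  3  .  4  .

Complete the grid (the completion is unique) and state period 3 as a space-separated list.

Period 3, room 3: period 3 has {5} and room 3 has {1, 6, 5, 3, 2}, leaving only 4.
Period 3, room 6: period 3 has {5, 4} and room 6 has {1, 3, 2}, leaving only 6.
Period 2, room 1: period 2 has {1, 5, 2} and room 1 has {1, 6, 5, 3, 2}, leaving only 4.
Period 2, room 5: period 2 has {1, 5, 2, 4} and room 5 has {6, 2, 4}, leaving only 3.
Period 3, room 5: period 3 has {6, 5, 4} and room 5 has {6, 3, 2, 4}, leaving only 1.
Period 2, room 4: period 2 has {1, 5, 3, 2, 4} and room 4 has {1, 5}, leaving only 6.
Period 4, room 2: period 4 has {6, 5, 3, 2} and room 2 has {6, 5, 4}, leaving only 1.
Period 4, room 6: period 4 has {1, 6, 5, 3, 2} and room 6 has {1, 6, 3, 2}, leaving only 4.
Period 5, room 2: period 5 has {1, 6, 2} and room 2 has {1, 6, 5, 4}, leaving only 3.
Period 3, room 2: period 3 has {1, 6, 5, 4} and room 2 has {1, 6, 5, 3, 4}, leaving only 2.
Period 3, room 4: period 3 has {1, 6, 5, 2, 4} and room 4 has {1, 6, 5}, leaving only 3.
So period 3 reads: 5 2 4 3 1 6.

5 2 4 3 1 6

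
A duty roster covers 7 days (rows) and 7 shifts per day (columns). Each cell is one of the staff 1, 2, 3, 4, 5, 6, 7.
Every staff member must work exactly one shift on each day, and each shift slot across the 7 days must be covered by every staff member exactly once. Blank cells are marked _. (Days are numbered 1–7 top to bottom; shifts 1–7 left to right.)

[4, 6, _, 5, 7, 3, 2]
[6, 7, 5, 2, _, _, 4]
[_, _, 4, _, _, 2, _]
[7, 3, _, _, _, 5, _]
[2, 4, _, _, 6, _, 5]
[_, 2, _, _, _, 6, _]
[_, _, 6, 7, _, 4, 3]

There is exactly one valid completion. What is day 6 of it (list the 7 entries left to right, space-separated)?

5 2 7 3 4 6 1

Day 1, shift 3: day 1 has {2, 3, 4, 5, 6, 7} and shift 3 has {4, 5, 6}, leaving only 1.
Day 2, shift 6: day 2 has {2, 4, 5, 6, 7} and shift 6 has {2, 3, 4, 5, 6}, leaving only 1.
Day 2, shift 5: day 2 has {1, 2, 4, 5, 6, 7} and shift 5 has {6, 7}, leaving only 3.
Day 4, shift 3: day 4 has {3, 5, 7} and shift 3 has {1, 4, 5, 6}, leaving only 2.
Day 5, shift 6: day 5 has {2, 4, 5, 6} and shift 6 has {1, 2, 3, 4, 5, 6}, leaving only 7.
Day 5, shift 3: day 5 has {2, 4, 5, 6, 7} and shift 3 has {1, 2, 4, 5, 6}, leaving only 3.
Day 6, shift 3: day 6 has {2, 6} and shift 3 has {1, 2, 3, 4, 5, 6}, leaving only 7.
Day 6, shift 7: day 6 has {2, 6, 7} and shift 7 has {2, 3, 4, 5}, leaving only 1.
Day 4, shift 7: day 4 has {2, 3, 5, 7} and shift 7 has {1, 2, 3, 4, 5}, leaving only 6.
Day 3, shift 7: day 3 has {2, 4} and shift 7 has {1, 2, 3, 4, 5, 6}, leaving only 7.
Day 5, shift 4: day 5 has {2, 3, 4, 5, 6, 7} and shift 4 has {2, 5, 7}, leaving only 1.
Day 4, shift 4: day 4 has {2, 3, 5, 6, 7} and shift 4 has {1, 2, 5, 7}, leaving only 4.
Day 6, shift 4: day 6 has {1, 2, 6, 7} and shift 4 has {1, 2, 4, 5, 7}, leaving only 3.
Day 6, shift 1: day 6 has {1, 2, 3, 6, 7} and shift 1 has {2, 4, 6, 7}, leaving only 5.
Day 6, shift 5: day 6 has {1, 2, 3, 5, 6, 7} and shift 5 has {3, 6, 7}, leaving only 4.
So day 6 reads: 5 2 7 3 4 6 1.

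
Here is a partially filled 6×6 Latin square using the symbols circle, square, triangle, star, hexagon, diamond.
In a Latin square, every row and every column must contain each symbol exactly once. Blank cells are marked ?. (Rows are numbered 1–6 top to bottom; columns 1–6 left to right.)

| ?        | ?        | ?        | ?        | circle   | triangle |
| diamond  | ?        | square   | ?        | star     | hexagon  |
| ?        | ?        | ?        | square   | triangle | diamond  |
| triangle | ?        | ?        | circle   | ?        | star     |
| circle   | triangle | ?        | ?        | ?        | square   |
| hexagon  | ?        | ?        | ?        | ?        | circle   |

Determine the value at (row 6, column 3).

Row 2, column 2: row 2 has {square, star, hexagon, diamond} and column 2 has {triangle}, leaving only circle.
Row 2, column 4: row 2 has {circle, square, star, hexagon, diamond} and column 4 has {circle, square}, leaving only triangle.
Row 3, column 1: row 3 has {square, triangle, diamond} and column 1 has {circle, triangle, hexagon, diamond}, leaving only star.
Row 1, column 1: row 1 has {circle, triangle} and column 1 has {circle, triangle, star, hexagon, diamond}, leaving only square.
Row 3, column 2: row 3 has {square, triangle, star, diamond} and column 2 has {circle, triangle}, leaving only hexagon.
Row 3, column 3: row 3 has {square, triangle, star, hexagon, diamond} and column 3 has {square}, leaving only circle.
Row 6, column 3 is narrowed to {triangle, star, diamond}.
If it were star, then row 6, column 5 would be left with no valid symbol.
If it were diamond, then row 5, column 3 would be left with no valid symbol.
So row 6, column 3 must be triangle.

triangle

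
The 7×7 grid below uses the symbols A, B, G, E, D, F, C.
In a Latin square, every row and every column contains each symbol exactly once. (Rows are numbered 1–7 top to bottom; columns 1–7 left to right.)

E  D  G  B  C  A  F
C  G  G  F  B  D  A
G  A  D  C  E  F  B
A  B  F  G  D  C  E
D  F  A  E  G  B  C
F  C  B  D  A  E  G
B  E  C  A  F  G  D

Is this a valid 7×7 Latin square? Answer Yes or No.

No

Row 2 contains G twice (at columns 2 and 3), so it is not a permutation.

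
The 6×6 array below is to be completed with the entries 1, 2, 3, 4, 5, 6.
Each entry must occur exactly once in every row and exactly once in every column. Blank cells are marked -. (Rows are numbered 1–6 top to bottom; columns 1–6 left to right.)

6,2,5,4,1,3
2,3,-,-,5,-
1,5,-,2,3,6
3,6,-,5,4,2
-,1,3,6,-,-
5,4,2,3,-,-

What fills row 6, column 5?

6

Row 6 already has {2, 3, 4, 5} and column 5 already has {1, 3, 4, 5}, so row 6, column 5 must be 6.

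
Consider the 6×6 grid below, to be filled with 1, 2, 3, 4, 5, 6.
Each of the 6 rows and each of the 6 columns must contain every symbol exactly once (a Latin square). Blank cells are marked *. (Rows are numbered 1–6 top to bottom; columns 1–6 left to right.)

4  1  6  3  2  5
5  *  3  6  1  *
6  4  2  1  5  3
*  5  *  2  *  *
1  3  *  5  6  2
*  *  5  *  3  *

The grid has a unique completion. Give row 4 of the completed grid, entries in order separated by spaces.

3 5 1 2 4 6

Row 4, column 1: row 4 has {2, 5} and column 1 has {1, 4, 5, 6}, leaving only 3.
Row 4, column 5: row 4 has {2, 3, 5} and column 5 has {1, 2, 3, 5, 6}, leaving only 4.
Row 4, column 3: row 4 has {2, 3, 4, 5} and column 3 has {2, 3, 5, 6}, leaving only 1.
Row 4, column 6: row 4 has {1, 2, 3, 4, 5} and column 6 has {2, 3, 5}, leaving only 6.
So row 4 reads: 3 5 1 2 4 6.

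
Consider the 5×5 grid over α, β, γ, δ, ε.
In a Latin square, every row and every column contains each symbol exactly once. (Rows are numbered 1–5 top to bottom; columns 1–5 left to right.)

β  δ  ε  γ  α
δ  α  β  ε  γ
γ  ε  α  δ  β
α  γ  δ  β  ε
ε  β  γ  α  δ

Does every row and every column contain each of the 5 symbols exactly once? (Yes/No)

Each row is a permutation of the 5 symbols, and so is each column.

Yes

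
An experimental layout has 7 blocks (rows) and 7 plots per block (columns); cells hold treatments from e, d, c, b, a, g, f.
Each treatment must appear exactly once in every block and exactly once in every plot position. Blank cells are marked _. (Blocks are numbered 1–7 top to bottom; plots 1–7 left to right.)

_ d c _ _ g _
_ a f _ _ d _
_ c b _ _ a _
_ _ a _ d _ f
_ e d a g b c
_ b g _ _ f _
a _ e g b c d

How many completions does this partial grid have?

Block 1, plot 1: eliminating its block and plot leaves {e, b, f}.
Block 1, plot 4: eliminating its block and plot leaves {e, b, f}.
Block 1, plot 5: eliminating its block and plot leaves {e, a, f}.
Block 1, plot 7: eliminating its block and plot leaves {e, b, a}.
Block 2, plot 1: eliminating its block and plot leaves {e, c, b, g}.
Block 2, plot 4: eliminating its block and plot leaves {e, c, b}.
Block 2, plot 5: eliminating its block and plot leaves {e, c}.
Block 2, plot 7: eliminating its block and plot leaves {e, b, g}.
Block 3, plot 1: eliminating its block and plot leaves {e, d, g, f}.
Block 3, plot 4: eliminating its block and plot leaves {e, d, f}.
Block 3, plot 5: eliminating its block and plot leaves {e, f}.
Block 3, plot 7: eliminating its block and plot leaves {e, g}.
Block 4, plot 1: eliminating its block and plot leaves {e, c, b, g}.
Block 4, plot 2: eliminating its block and plot leaves {g}.
Block 4, plot 4: eliminating its block and plot leaves {e, c, b}.
Block 4, plot 6: eliminating its block and plot leaves {e}.
Block 5, plot 1: eliminating its block and plot leaves {f}.
Block 6, plot 1: eliminating its block and plot leaves {e, d, c}.
Block 6, plot 4: eliminating its block and plot leaves {e, d, c}.
Block 6, plot 5: eliminating its block and plot leaves {e, c, a}.
Block 6, plot 7: eliminating its block and plot leaves {e, a}.
Block 7, plot 2: eliminating its block and plot leaves {f}.
Enumerating the assignments across these blanks that avoid any block or plot repeat gives 9 completions.

9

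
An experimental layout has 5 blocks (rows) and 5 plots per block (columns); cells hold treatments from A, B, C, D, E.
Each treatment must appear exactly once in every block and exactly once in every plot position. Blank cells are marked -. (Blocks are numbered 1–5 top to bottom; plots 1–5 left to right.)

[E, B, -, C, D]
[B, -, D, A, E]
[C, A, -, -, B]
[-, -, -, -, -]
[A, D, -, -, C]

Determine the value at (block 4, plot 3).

C

Block 1, plot 3: block 1 has {B, C, D, E} and plot 3 has {D}, leaving only A.
Block 2, plot 2: block 2 has {A, B, D, E} and plot 2 has {A, B, D}, leaving only C.
Block 3, plot 3: block 3 has {A, B, C} and plot 3 has {A, D}, leaving only E.
Block 3, plot 4: block 3 has {A, B, C, E} and plot 4 has {A, C}, leaving only D.
Block 4, plot 1: block 4 has {} and plot 1 has {A, B, C, E}, leaving only D.
Block 4, plot 2: block 4 has {D} and plot 2 has {A, B, C, D}, leaving only E.
Block 4, plot 4: block 4 has {D, E} and plot 4 has {A, C, D}, leaving only B.
Block 4 already has {B, D, E} and plot 3 already has {A, D, E}, so block 4, plot 3 must be C.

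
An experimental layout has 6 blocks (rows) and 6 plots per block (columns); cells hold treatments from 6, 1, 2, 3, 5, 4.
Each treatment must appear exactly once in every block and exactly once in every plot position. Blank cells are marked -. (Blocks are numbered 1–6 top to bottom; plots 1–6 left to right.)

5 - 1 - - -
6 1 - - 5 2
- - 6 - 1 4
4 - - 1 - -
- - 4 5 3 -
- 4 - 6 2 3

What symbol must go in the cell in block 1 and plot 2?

Block 1, plot 6: block 1 has {1, 5} and plot 6 has {2, 3, 4}, leaving only 6.
Block 1, plot 5: block 1 has {6, 1, 5} and plot 5 has {1, 2, 3, 5}, leaving only 4.
Block 2, plot 3: block 2 has {6, 1, 2, 5} and plot 3 has {6, 1, 4}, leaving only 3.
Block 2, plot 4: block 2 has {6, 1, 2, 3, 5} and plot 4 has {6, 1, 5}, leaving only 4.
Block 4, plot 5: block 4 has {1, 4} and plot 5 has {1, 2, 3, 5, 4}, leaving only 6.
Block 4, plot 6: block 4 has {6, 1, 4} and plot 6 has {6, 2, 3, 4}, leaving only 5.
Block 4, plot 3: block 4 has {6, 1, 5, 4} and plot 3 has {6, 1, 3, 4}, leaving only 2.
Block 4, plot 2: block 4 has {6, 1, 2, 5, 4} and plot 2 has {1, 4}, leaving only 3.
Block 1 already has {6, 1, 5, 4} and plot 2 already has {1, 3, 4}, so block 1, plot 2 must be 2.

2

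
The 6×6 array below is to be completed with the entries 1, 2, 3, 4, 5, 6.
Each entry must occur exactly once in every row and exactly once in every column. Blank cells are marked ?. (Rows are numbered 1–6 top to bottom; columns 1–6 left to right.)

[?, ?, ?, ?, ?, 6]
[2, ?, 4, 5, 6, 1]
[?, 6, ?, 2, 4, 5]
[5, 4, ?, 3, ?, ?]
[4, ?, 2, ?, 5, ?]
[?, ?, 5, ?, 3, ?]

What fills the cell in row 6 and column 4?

1

Row 2, column 2: row 2 has {1, 2, 4, 5, 6} and column 2 has {4, 6}, leaving only 3.
Row 4, column 6: row 4 has {3, 4, 5} and column 6 has {1, 5, 6}, leaving only 2.
Row 4, column 5: row 4 has {2, 3, 4, 5} and column 5 has {3, 4, 5, 6}, leaving only 1.
Row 1, column 5: row 1 has {6} and column 5 has {1, 3, 4, 5, 6}, leaving only 2.
Row 4, column 3: row 4 has {1, 2, 3, 4, 5} and column 3 has {2, 4, 5}, leaving only 6.
Row 5, column 2: row 5 has {2, 4, 5} and column 2 has {3, 4, 6}, leaving only 1.
Row 1, column 2: row 1 has {2, 6} and column 2 has {1, 3, 4, 6}, leaving only 5.
Row 5, column 4: row 5 has {1, 2, 4, 5} and column 4 has {2, 3, 5}, leaving only 6.
Row 5, column 6: row 5 has {1, 2, 4, 5, 6} and column 6 has {1, 2, 5, 6}, leaving only 3.
Row 6, column 2: row 6 has {3, 5} and column 2 has {1, 3, 4, 5, 6}, leaving only 2.
Row 6, column 6: row 6 has {2, 3, 5} and column 6 has {1, 2, 3, 5, 6}, leaving only 4.
Row 6 already has {2, 3, 4, 5} and column 4 already has {2, 3, 5, 6}, so row 6, column 4 must be 1.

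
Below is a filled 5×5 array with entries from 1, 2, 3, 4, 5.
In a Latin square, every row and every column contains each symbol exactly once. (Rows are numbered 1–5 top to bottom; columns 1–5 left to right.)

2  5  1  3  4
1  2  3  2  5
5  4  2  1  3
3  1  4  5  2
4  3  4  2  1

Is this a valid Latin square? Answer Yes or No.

No

Row 5 contains 4 twice (at columns 1 and 3); row 2 is also not a permutation.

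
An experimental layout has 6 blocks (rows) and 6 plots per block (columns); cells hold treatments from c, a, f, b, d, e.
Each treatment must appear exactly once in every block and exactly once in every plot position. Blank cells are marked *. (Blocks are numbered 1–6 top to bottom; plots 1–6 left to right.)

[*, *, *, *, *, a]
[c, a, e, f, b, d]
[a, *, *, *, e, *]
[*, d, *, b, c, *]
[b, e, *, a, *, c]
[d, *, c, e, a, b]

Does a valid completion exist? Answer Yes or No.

Yes

No block or plot among the givens repeats a symbol, and propagating forced cells runs into no contradiction.
One valid completion exists (for instance, e b d c f a / c a e f b d / a c b d e f / f d a b c e / b e f a d c / d f c e a b).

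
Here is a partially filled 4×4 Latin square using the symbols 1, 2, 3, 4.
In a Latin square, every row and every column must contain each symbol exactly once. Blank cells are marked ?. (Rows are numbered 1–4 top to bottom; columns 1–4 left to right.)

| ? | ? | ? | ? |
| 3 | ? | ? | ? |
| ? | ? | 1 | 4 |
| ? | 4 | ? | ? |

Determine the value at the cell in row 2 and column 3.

4

Row 3, column 1: row 3 has {1, 4} and column 1 has {3}, leaving only 2.
Row 3, column 2: row 3 has {1, 2, 4} and column 2 has {4}, leaving only 3.
Row 4, column 1: row 4 has {4} and column 1 has {2, 3}, leaving only 1.
Row 1, column 1: row 1 has {} and column 1 has {1, 2, 3}, leaving only 4.
Row 2, column 3 is narrowed to {2, 4}.
If it were 2, then row 4, column 3 would be left with no valid symbol.
So row 2, column 3 must be 4.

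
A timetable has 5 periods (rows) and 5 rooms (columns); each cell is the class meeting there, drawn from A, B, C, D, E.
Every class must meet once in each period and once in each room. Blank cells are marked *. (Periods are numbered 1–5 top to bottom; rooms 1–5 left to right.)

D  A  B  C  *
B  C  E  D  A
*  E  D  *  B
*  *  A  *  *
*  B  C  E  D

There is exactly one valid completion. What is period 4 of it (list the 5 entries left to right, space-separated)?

E D A B C

Period 4, room 2: period 4 has {A} and room 2 has {A, B, C, E}, leaving only D.
Period 4, room 4: period 4 has {A, D} and room 4 has {C, D, E}, leaving only B.
Period 1, room 5: period 1 has {A, B, C, D} and room 5 has {A, B, D}, leaving only E.
Period 4, room 5: period 4 has {A, B, D} and room 5 has {A, B, D, E}, leaving only C.
Period 4, room 1: period 4 has {A, B, C, D} and room 1 has {B, D}, leaving only E.
So period 4 reads: E D A B C.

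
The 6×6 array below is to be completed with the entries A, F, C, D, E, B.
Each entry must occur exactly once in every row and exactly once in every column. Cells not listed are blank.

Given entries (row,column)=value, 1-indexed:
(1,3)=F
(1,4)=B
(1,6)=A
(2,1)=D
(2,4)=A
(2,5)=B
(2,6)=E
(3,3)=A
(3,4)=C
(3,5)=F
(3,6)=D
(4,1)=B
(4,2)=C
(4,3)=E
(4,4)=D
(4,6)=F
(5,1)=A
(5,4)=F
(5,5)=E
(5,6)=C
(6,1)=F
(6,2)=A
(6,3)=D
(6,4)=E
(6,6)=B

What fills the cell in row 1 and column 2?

Row 2, column 2: row 2 has {A, D, E, B} and column 2 has {A, C}, leaving only F.
Row 2, column 3: row 2 has {A, F, D, E, B} and column 3 has {A, F, D, E}, leaving only C.
Row 3, column 1: row 3 has {A, F, C, D} and column 1 has {A, F, D, B}, leaving only E.
Row 1, column 1: row 1 has {A, F, B} and column 1 has {A, F, D, E, B}, leaving only C.
Row 1, column 5: row 1 has {A, F, C, B} and column 5 has {F, E, B}, leaving only D.
Row 1 already has {A, F, C, D, B} and column 2 already has {A, F, C}, so row 1, column 2 must be E.

E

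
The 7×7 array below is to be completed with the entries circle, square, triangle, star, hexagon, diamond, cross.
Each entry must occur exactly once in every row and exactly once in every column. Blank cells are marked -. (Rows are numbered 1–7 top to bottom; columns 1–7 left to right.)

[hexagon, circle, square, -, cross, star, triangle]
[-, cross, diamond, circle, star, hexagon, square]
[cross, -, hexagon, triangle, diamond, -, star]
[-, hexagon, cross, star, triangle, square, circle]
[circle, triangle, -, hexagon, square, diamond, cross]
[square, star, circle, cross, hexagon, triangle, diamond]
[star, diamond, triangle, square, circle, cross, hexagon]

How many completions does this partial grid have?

Row 1, column 4: eliminating its row and column leaves {diamond}.
Row 2, column 1: eliminating its row and column leaves {triangle}.
Row 3, column 2: eliminating its row and column leaves {square}.
Row 3, column 6: eliminating its row and column leaves {circle}.
Row 4, column 1: eliminating its row and column leaves {diamond}.
Row 5, column 3: eliminating its row and column leaves {star}.
Only one assignment across all blanks avoids any row or column repeat, giving 1 completion.

1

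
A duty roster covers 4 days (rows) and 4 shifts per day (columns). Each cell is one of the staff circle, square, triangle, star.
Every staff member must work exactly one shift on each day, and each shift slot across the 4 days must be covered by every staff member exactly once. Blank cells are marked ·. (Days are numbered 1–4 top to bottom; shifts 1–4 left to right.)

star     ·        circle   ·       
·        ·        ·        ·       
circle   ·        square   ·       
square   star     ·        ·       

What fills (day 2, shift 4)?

square

Day 2, shift 1: day 2 has {} and shift 1 has {circle, square, star}, leaving only triangle.
Day 2, shift 3: day 2 has {triangle} and shift 3 has {circle, square}, leaving only star.
Day 3, shift 2: day 3 has {circle, square} and shift 2 has {star}, leaving only triangle.
Day 1, shift 2: day 1 has {circle, star} and shift 2 has {triangle, star}, leaving only square.
Day 1, shift 4: day 1 has {circle, square, star} and shift 4 has {}, leaving only triangle.
Day 2, shift 2: day 2 has {triangle, star} and shift 2 has {square, triangle, star}, leaving only circle.
Day 2 already has {circle, triangle, star} and shift 4 already has {triangle}, so day 2, shift 4 must be square.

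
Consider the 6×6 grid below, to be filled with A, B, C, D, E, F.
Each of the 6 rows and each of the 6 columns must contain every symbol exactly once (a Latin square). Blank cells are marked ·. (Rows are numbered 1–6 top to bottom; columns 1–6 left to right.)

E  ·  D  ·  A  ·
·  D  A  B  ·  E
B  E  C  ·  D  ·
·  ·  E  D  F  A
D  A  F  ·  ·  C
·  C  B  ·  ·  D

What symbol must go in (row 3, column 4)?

A

Row 2, column 5: row 2 has {A, B, D, E} and column 5 has {A, D, F}, leaving only C.
Row 2, column 1: row 2 has {A, B, C, D, E} and column 1 has {B, D, E}, leaving only F.
Row 3, column 6: row 3 has {B, C, D, E} and column 6 has {A, C, D, E}, leaving only F.
Row 3 already has {B, C, D, E, F} and column 4 already has {B, D}, so row 3, column 4 must be A.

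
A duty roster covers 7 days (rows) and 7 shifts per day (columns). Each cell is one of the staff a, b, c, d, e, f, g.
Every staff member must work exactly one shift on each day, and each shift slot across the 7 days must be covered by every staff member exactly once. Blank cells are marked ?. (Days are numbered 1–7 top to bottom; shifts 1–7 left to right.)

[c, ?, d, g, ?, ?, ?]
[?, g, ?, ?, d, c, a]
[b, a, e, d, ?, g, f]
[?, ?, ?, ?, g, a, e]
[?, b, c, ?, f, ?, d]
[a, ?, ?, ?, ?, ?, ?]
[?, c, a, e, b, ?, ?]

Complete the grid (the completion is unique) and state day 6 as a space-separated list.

Day 1, shift 7: day 1 has {c, d, g} and shift 7 has {a, d, e, f}, leaving only b.
Day 3, shift 5: day 3 has {a, b, d, e, f, g} and shift 5 has {b, d, f, g}, leaving only c.
Day 6, shift 5: day 6 has {a} and shift 5 has {b, c, d, f, g}, leaving only e.
Day 1, shift 5: day 1 has {b, c, d, g} and shift 5 has {b, c, d, e, f, g}, leaving only a.
Day 5, shift 4: day 5 has {b, c, d, f} and shift 4 has {d, e, g}, leaving only a.
Day 5, shift 6: day 5 has {a, b, c, d, f} and shift 6 has {a, c, g}, leaving only e.
Day 1, shift 6: day 1 has {a, b, c, d, g} and shift 6 has {a, c, e, g}, leaving only f.
Day 1, shift 2: day 1 has {a, b, c, d, f, g} and shift 2 has {a, b, c, g}, leaving only e.
Day 5, shift 1: day 5 has {a, b, c, d, e, f} and shift 1 has {a, b, c}, leaving only g.
Day 7, shift 6: day 7 has {a, b, c, e} and shift 6 has {a, c, e, f, g}, leaving only d.
Day 6, shift 6: day 6 has {a, e} and shift 6 has {a, c, d, e, f, g}, leaving only b.
Day 7, shift 1: day 7 has {a, b, c, d, e} and shift 1 has {a, b, c, g}, leaving only f.
Day 2, shift 1: day 2 has {a, c, d, g} and shift 1 has {a, b, c, f, g}, leaving only e.
Day 4, shift 1: day 4 has {a, e, g} and shift 1 has {a, b, c, e, f, g}, leaving only d.
Day 4, shift 2: day 4 has {a, d, e, g} and shift 2 has {a, b, c, e, g}, leaving only f.
Day 6, shift 2: day 6 has {a, b, e} and shift 2 has {a, b, c, e, f, g}, leaving only d.
Day 4, shift 3: day 4 has {a, d, e, f, g} and shift 3 has {a, c, d, e}, leaving only b.
Day 2, shift 3: day 2 has {a, c, d, e, g} and shift 3 has {a, b, c, d, e}, leaving only f.
Day 6, shift 3: day 6 has {a, b, d, e} and shift 3 has {a, b, c, d, e, f}, leaving only g.
Day 6, shift 7: day 6 has {a, b, d, e, g} and shift 7 has {a, b, d, e, f}, leaving only c.
Day 6, shift 4: day 6 has {a, b, c, d, e, g} and shift 4 has {a, d, e, g}, leaving only f.
So day 6 reads: a d g f e b c.

a d g f e b c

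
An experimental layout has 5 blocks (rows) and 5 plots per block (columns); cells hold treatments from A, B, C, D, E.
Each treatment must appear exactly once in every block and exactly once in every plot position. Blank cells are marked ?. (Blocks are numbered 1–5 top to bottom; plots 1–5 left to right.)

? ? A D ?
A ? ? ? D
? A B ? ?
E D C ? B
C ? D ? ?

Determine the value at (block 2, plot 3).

E

Block 2 already has {A, D} and plot 3 already has {A, B, C, D}, so block 2, plot 3 must be E.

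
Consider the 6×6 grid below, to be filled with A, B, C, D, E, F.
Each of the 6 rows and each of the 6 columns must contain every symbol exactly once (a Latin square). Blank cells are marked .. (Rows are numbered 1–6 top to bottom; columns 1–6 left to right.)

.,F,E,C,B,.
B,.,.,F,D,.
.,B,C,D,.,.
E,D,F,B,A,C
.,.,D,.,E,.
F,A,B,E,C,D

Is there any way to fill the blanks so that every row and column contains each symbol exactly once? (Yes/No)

Row 1, column 6: row 1 has {B, C, E, F} and column 6 has {C, D}, so it must be A.
Row 1, column 1: row 1 has {A, B, C, E, F} and column 1 has {B, E, F}, so it must be D.
Row 2, column 3: row 2 has {B, D, F} and column 3 has {B, C, D, E, F}, so it must be A.
Row 2, column 6: row 2 has {A, B, D, F} and column 6 has {A, C, D}, so it must be E.
Row 2, column 2: row 2 has {A, B, D, E, F} and column 2 has {A, B, D, F}, so it must be C.
Now row 5, column 2: row 5 together with column 2 already contain {A, B, C, D, E, F} — every symbol — so nothing can go there. The grid has no valid completion.

No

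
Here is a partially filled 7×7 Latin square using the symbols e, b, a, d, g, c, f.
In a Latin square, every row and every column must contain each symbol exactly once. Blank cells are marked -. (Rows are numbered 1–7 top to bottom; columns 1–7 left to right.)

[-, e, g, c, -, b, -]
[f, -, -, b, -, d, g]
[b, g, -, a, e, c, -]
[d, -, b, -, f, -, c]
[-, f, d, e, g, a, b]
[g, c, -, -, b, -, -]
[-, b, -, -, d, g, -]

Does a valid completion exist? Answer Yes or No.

No

Row 1, column 1: row 1 has {e, b, g, c} and column 1 has {b, d, g, f}, so it must be a.
Now row 1, column 5: row 1 together with column 5 already contain {e, b, a, d, g, c, f} — every symbol — so nothing can go there. The grid has no valid completion.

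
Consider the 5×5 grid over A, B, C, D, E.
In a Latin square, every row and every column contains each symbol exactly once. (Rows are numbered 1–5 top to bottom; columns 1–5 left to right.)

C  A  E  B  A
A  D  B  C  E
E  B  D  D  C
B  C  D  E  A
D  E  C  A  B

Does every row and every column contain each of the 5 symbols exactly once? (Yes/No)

No

Row 1 contains A twice (at columns 2 and 5); row 3 is also not a permutation.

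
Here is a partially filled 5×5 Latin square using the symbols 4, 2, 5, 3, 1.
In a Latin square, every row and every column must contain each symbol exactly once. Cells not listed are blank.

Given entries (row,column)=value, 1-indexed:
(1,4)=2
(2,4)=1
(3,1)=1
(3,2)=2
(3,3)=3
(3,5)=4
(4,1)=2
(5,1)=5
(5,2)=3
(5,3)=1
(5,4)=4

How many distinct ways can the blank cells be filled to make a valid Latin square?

Row 1, column 1: eliminating its row and column leaves {4, 3}.
Row 1, column 2: eliminating its row and column leaves {4, 5, 1}.
Row 1, column 3: eliminating its row and column leaves {4, 5}.
Row 1, column 5: eliminating its row and column leaves {5, 3, 1}.
Row 2, column 1: eliminating its row and column leaves {4, 3}.
Row 2, column 2: eliminating its row and column leaves {4, 5}.
Row 2, column 3: eliminating its row and column leaves {4, 2, 5}.
Row 2, column 5: eliminating its row and column leaves {2, 5, 3}.
Row 3, column 4: eliminating its row and column leaves {5}.
Row 4, column 2: eliminating its row and column leaves {4, 5, 1}.
Row 4, column 3: eliminating its row and column leaves {4, 5}.
Row 4, column 4: eliminating its row and column leaves {5, 3}.
Row 4, column 5: eliminating its row and column leaves {5, 3, 1}.
Row 5, column 5: eliminating its row and column leaves {2}.
Enumerating the assignments across these blanks that avoid any row or column repeat gives 3 completions.

3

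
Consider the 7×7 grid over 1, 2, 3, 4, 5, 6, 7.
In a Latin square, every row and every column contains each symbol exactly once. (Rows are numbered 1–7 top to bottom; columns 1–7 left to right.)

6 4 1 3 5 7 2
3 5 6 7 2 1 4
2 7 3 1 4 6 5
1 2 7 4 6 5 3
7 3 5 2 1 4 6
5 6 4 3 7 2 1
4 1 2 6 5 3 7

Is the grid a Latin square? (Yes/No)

Every row is a permutation, but column 5 contains 5 twice (at rows 1 and 7).

No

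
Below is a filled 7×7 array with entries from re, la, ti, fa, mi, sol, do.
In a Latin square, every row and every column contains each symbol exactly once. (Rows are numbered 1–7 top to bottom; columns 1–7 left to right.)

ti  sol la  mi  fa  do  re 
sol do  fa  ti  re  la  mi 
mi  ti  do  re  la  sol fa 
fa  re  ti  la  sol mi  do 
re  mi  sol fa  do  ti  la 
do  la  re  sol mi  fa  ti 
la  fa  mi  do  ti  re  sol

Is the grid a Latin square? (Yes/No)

Each row is a permutation of the 7 symbols, and so is each column.

Yes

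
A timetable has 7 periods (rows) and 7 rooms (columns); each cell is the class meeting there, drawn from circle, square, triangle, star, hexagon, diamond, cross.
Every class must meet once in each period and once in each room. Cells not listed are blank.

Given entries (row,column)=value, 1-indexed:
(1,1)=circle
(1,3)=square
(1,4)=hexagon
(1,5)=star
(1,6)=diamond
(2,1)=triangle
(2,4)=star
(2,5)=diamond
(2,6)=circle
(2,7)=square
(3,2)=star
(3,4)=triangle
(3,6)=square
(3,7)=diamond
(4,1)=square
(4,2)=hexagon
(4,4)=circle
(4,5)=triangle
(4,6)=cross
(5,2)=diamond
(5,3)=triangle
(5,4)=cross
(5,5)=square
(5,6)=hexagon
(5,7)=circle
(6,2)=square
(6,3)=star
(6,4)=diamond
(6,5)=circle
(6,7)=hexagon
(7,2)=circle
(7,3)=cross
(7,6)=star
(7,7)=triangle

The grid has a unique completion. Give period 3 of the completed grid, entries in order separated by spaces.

hexagon star circle triangle cross square diamond

Period 1, room 7: period 1 has {circle, square, star, hexagon, diamond} and room 7 has {circle, square, triangle, hexagon, diamond}, leaving only cross.
Period 1, room 2: period 1 has {circle, square, star, hexagon, diamond, cross} and room 2 has {circle, square, star, hexagon, diamond}, leaving only triangle.
Period 2, room 2: period 2 has {circle, square, triangle, star, diamond} and room 2 has {circle, square, triangle, star, hexagon, diamond}, leaving only cross.
Period 2, room 3: period 2 has {circle, square, triangle, star, diamond, cross} and room 3 has {square, triangle, star, cross}, leaving only hexagon.
Period 3, room 3: period 3 has {square, triangle, star, diamond} and room 3 has {square, triangle, star, hexagon, cross}, leaving only circle.
Period 4, room 3: period 4 has {circle, square, triangle, hexagon, cross} and room 3 has {circle, square, triangle, star, hexagon, cross}, leaving only diamond.
Period 4, room 7: period 4 has {circle, square, triangle, hexagon, diamond, cross} and room 7 has {circle, square, triangle, hexagon, diamond, cross}, leaving only star.
Period 5, room 1: period 5 has {circle, square, triangle, hexagon, diamond, cross} and room 1 has {circle, square, triangle}, leaving only star.
Period 6, room 1: period 6 has {circle, square, star, hexagon, diamond} and room 1 has {circle, square, triangle, star}, leaving only cross.
Period 3, room 1: period 3 has {circle, square, triangle, star, diamond} and room 1 has {circle, square, triangle, star, cross}, leaving only hexagon.
Period 3, room 5: period 3 has {circle, square, triangle, star, hexagon, diamond} and room 5 has {circle, square, triangle, star, diamond}, leaving only cross.
So period 3 reads: hexagon star circle triangle cross square diamond.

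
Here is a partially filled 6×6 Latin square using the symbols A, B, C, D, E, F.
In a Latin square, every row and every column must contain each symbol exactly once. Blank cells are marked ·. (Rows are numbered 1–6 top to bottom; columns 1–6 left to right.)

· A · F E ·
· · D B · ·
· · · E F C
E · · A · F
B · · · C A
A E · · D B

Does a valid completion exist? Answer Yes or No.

No row or column among the givens repeats a symbol, and propagating forced cells runs into no contradiction.
One valid completion exists (for instance, C A B F E D / F C D B A E / D B A E F C / E D C A B F / B F E D C A / A E F C D B).

Yes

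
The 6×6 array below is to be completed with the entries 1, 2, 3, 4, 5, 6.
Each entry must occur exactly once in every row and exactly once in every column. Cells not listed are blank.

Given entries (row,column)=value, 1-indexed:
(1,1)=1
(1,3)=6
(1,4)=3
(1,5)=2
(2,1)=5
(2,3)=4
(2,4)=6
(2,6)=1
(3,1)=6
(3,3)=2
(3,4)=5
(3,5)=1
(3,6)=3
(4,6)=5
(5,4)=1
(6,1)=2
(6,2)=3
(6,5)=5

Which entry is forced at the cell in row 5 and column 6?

2

Row 1, column 6: row 1 has {1, 2, 3, 6} and column 6 has {1, 3, 5}, leaving only 4.
Row 1, column 2: row 1 has {1, 2, 3, 4, 6} and column 2 has {3}, leaving only 5.
Row 2, column 2: row 2 has {1, 4, 5, 6} and column 2 has {3, 5}, leaving only 2.
Row 2, column 5: row 2 has {1, 2, 4, 5, 6} and column 5 has {1, 2, 5}, leaving only 3.
Row 3, column 2: row 3 has {1, 2, 3, 5, 6} and column 2 has {2, 3, 5}, leaving only 4.
Row 5, column 2: row 5 has {1} and column 2 has {2, 3, 4, 5}, leaving only 6.
Row 5 already has {1, 6} and column 6 already has {1, 3, 4, 5}, so row 5, column 6 must be 2.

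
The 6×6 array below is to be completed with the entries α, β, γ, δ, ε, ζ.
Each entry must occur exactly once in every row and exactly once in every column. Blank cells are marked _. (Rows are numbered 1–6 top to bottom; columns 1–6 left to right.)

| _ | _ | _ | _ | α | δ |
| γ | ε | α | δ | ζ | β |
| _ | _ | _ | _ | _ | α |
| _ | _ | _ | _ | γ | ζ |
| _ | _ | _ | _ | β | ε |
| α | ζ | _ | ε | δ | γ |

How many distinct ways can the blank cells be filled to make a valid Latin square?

14

Row 1, column 1: eliminating its row and column leaves {β, ε, ζ}.
Row 1, column 2: eliminating its row and column leaves {β, γ}.
Row 1, column 3: eliminating its row and column leaves {β, γ, ε, ζ}.
Row 1, column 4: eliminating its row and column leaves {β, γ, ζ}.
Row 3, column 1: eliminating its row and column leaves {β, δ, ε, ζ}.
Row 3, column 2: eliminating its row and column leaves {β, γ, δ}.
Row 3, column 3: eliminating its row and column leaves {β, γ, δ, ε, ζ}.
Row 3, column 4: eliminating its row and column leaves {β, γ, ζ}.
Row 3, column 5: eliminating its row and column leaves {ε}.
Row 4, column 1: eliminating its row and column leaves {β, δ, ε}.
Row 4, column 2: eliminating its row and column leaves {α, β, δ}.
Row 4, column 3: eliminating its row and column leaves {β, δ, ε}.
Row 4, column 4: eliminating its row and column leaves {α, β}.
Row 5, column 1: eliminating its row and column leaves {δ, ζ}.
Row 5, column 2: eliminating its row and column leaves {α, γ, δ}.
Row 5, column 3: eliminating its row and column leaves {γ, δ, ζ}.
Row 5, column 4: eliminating its row and column leaves {α, γ, ζ}.
Row 6, column 3: eliminating its row and column leaves {β}.
Enumerating the assignments across these blanks that avoid any row or column repeat gives 14 completions.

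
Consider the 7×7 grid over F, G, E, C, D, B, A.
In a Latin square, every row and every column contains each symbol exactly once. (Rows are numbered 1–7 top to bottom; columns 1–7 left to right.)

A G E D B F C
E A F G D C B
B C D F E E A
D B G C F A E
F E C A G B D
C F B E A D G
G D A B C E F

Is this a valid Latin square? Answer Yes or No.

Row 3 contains E twice (at columns 5 and 6), so it is not a permutation.

No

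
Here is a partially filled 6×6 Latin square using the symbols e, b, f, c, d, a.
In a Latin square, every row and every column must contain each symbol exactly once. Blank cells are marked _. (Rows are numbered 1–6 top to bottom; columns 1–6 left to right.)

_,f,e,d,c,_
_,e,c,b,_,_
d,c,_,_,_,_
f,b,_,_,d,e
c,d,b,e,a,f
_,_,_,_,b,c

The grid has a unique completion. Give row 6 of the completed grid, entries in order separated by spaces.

Row 6, column 2: row 6 has {b, c} and column 2 has {e, b, f, c, d}, leaving only a.
Row 6, column 1: row 6 has {b, c, a} and column 1 has {f, c, d}, leaving only e.
Row 6, column 4: row 6 has {e, b, c, a} and column 4 has {e, b, d}, leaving only f.
Row 6, column 3: row 6 has {e, b, f, c, a} and column 3 has {e, b, c}, leaving only d.
So row 6 reads: e a d f b c.

e a d f b c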